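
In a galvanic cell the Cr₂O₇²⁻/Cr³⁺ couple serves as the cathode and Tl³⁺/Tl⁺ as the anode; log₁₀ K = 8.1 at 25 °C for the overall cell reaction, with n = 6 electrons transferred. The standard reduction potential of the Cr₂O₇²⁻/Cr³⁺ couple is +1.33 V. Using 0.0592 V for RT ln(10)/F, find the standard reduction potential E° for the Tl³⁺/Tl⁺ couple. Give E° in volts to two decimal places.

+1.25 V

E°cell = (0.0592/n)·log K = (0.0592/6)(8.1) = +0.080 V.
Since Cr₂O₇²⁻/Cr³⁺ is the cathode and Tl³⁺/Tl⁺ the anode, E°cell = E°(Cr₂O₇²⁻/Cr³⁺) − E°(Tl³⁺/Tl⁺).
So E°(Tl³⁺/Tl⁺) = E°(Cr₂O₇²⁻/Cr³⁺) − E°cell = (+1.33) − (+0.080) = +1.25 V.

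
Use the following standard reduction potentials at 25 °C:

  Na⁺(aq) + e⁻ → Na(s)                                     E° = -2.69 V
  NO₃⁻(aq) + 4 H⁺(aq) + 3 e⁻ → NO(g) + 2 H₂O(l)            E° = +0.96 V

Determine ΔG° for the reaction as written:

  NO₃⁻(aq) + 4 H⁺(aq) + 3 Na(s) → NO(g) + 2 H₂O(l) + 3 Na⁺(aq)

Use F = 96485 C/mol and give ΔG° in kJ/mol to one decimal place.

As written, NO₃⁻/NO is reduced (cathode) and Na⁺/Na is oxidised (anode), so E°cell = (+0.96) − (-2.69) = +3.65 V.
Balancing electrons gives n = 3.
ΔG° = −nFE° = −(3)(96485)(+3.65) = -1,056,511 J = -1056.5 kJ/mol.

-1056.5 kJ/mol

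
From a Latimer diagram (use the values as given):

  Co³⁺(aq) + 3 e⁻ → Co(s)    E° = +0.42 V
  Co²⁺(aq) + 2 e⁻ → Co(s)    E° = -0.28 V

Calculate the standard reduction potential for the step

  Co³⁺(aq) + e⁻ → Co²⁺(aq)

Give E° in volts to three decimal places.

+1.820 V

Sequential free energies add, so n₃E°₃ = n₁E°₁ + n₂E°₂.
With n₃ = 3, and the known step contributing 2×(-0.28) V, the unknown satisfies 1·E° = 3×(+0.42) − 2×(-0.28) = +1.820.
E° = +1.820 / 1 = +1.820 V.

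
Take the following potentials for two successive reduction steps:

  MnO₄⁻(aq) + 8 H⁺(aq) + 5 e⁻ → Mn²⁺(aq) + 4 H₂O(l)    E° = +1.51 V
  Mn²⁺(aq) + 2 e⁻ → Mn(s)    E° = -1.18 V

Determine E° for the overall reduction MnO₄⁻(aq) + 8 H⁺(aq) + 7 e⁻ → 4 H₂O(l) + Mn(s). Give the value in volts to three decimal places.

Since ΔG° = −nFE° is additive over sequential reductions, n₃E°₃ = n₁E°₁ + n₂E°₂.
E°₃ = (5×+1.51 + 2×-1.18) / 7 = (+5.190) / 7 = +0.741 V.

+0.741 V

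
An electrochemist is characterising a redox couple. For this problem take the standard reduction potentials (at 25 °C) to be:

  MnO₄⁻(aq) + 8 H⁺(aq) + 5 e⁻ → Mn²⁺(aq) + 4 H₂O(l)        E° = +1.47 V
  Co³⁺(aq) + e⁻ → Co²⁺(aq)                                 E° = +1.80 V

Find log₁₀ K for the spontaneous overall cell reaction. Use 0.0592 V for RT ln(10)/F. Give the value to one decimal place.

Cathode: Co³⁺/Co²⁺; anode: MnO₄⁻/Mn²⁺. E°cell = +0.33 V, n = 5.
log K = nE°cell / 0.0592 = (5)(+0.33) / 0.0592 = 27.9.

27.9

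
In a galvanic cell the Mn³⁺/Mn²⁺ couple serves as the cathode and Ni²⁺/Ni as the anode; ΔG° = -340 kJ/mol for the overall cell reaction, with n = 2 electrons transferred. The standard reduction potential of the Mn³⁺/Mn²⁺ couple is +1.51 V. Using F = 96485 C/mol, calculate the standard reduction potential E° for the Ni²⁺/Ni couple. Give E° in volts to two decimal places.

-0.25 V

E°cell = −ΔG°/(nF) = −(-340×10³)/((2)(96485)) = +1.762 V.
Since Mn³⁺/Mn²⁺ is the cathode and Ni²⁺/Ni the anode, E°cell = E°(Mn³⁺/Mn²⁺) − E°(Ni²⁺/Ni).
So E°(Ni²⁺/Ni) = E°(Mn³⁺/Mn²⁺) − E°cell = (+1.51) − (+1.762) = -0.25 V.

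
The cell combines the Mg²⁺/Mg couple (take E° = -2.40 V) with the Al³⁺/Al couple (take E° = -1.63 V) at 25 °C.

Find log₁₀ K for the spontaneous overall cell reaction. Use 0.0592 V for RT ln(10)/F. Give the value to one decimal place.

Cathode: Al³⁺/Al; anode: Mg²⁺/Mg. E°cell = +0.77 V, n = 6.
log K = nE°cell / 0.0592 = (6)(+0.77) / 0.0592 = 78.0.

78.0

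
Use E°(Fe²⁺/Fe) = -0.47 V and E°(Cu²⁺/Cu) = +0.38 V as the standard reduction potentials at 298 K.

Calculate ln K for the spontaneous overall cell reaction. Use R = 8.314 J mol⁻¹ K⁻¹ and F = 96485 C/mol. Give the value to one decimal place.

Cathode: Cu²⁺/Cu; anode: Fe²⁺/Fe. E°cell = (+0.38) − (-0.47) = +0.85 V, with n = 2.
ΔG° = −nFE° = −RT ln K, so ln K = nFE°/(RT) = (2)(96485)(+0.85) / ((8.314)(298)) = 66.204.

66.2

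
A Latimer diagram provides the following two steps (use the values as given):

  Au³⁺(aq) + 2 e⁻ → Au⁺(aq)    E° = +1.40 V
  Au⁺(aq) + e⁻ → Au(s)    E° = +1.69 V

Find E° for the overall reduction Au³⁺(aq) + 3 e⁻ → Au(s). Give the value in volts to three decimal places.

+1.497 V

Since ΔG° = −nFE° is additive over sequential reductions, n₃E°₃ = n₁E°₁ + n₂E°₂.
E°₃ = (2×+1.40 + 1×+1.69) / 3 = (+4.490) / 3 = +1.497 V.
E° values themselves are not directly additive — weighting by electron count is essential.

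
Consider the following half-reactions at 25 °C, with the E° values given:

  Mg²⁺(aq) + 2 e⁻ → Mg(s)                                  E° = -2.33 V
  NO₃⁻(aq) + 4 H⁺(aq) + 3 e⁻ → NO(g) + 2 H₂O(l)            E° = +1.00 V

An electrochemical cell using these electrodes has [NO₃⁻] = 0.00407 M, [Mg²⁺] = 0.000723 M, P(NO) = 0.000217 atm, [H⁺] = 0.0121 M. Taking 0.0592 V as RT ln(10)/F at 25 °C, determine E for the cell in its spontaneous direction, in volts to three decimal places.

NO₃⁻/NO is the cathode (higher E°), Mg²⁺/Mg the anode: E°cell = +1.00 − (-2.33) = +3.33 V, n = 6.
Overall: 2 NO₃⁻(aq) + 8 H⁺(aq) + 3 Mg(s) → 2 NO(g) + 4 H₂O(l) + 3 Mg²⁺(aq)
Q = P(NO)^2·[Mg²⁺]^3 / ([NO₃⁻]^2·[H⁺]^8); log Q = 3.369.
E = E° − (0.0592/n) log Q = +3.33 − (0.0592/6)(3.369) = +3.297 V.

+3.297 V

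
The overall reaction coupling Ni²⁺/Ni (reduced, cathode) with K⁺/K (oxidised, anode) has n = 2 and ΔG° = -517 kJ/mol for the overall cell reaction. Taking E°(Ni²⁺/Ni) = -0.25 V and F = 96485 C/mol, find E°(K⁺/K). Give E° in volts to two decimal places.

-2.93 V

E°cell = −ΔG°/(nF) = −(-517×10³)/((2)(96485)) = +2.679 V.
Since Ni²⁺/Ni is the cathode and K⁺/K the anode, E°cell = E°(Ni²⁺/Ni) − E°(K⁺/K).
So E°(K⁺/K) = E°(Ni²⁺/Ni) − E°cell = (-0.25) − (+2.679) = -2.93 V.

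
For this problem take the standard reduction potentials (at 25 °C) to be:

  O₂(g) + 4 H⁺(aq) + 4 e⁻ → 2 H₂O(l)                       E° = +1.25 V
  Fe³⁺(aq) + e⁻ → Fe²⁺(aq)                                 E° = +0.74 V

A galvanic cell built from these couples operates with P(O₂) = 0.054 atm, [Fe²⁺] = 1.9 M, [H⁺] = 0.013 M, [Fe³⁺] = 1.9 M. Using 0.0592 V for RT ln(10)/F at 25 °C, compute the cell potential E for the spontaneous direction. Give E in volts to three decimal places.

+0.380 V

O₂/H₂O is the cathode (higher E°), Fe³⁺/Fe²⁺ the anode: E°cell = +1.25 − (+0.74) = +0.51 V, n = 4.
Overall: O₂(g) + 4 H⁺(aq) + 4 Fe²⁺(aq) → 2 H₂O(l) + 4 Fe³⁺(aq)
Q = [Fe³⁺]^4 / (P(O₂)·[H⁺]^4·[Fe²⁺]^4); log Q = 8.812.
E = E° − (0.0592/n) log Q = +0.51 − (0.0592/4)(8.812) = +0.380 V.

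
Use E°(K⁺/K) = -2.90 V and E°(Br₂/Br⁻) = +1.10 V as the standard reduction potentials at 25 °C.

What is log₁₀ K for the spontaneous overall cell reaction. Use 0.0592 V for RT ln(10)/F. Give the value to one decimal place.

135.1

Cathode: Br₂/Br⁻; anode: K⁺/K. E°cell = +4.00 V, n = 2.
log K = nE°cell / 0.0592 = (2)(+4.00) / 0.0592 = 135.1.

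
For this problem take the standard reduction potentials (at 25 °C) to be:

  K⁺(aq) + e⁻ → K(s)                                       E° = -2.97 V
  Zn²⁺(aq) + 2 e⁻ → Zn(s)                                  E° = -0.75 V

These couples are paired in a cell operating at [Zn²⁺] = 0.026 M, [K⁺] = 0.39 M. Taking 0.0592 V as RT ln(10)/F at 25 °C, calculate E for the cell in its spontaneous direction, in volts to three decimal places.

+2.197 V

Zn²⁺/Zn is the cathode (higher E°), K⁺/K the anode: E°cell = -0.75 − (-2.97) = +2.22 V, n = 2.
Overall: Zn²⁺(aq) + 2 K(s) → Zn(s) + 2 K⁺(aq)
Q = [K⁺]^2 / ([Zn²⁺]); log Q = 0.767.
E = E° − (0.0592/n) log Q = +2.22 − (0.0592/2)(0.767) = +2.197 V.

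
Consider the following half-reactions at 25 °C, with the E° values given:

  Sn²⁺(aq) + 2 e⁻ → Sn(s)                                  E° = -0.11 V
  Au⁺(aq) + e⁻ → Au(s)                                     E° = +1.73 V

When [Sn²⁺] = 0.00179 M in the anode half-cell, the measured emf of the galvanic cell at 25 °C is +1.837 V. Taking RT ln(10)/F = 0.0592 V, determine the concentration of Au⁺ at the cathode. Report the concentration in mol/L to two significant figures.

Au⁺/Au is the cathode, Sn²⁺/Sn the anode: E°cell = +1.84 V, n = 2.
Overall reaction: 2 Au⁺(aq) + Sn(s) → 2 Au(s) + Sn²⁺(aq); Q = [Sn²⁺]^1/[Au⁺]^2.
From E = E° − (0.0592/n) log Q: log Q = (E° − E)·n/0.0592 = (+1.84 − (+1.837))·2/0.0592 = 0.1014.
So 2·log[Au⁺] = 1·log(0.00179) − log Q = -2.7471 − (0.1014) = -2.8485; log[Au⁺] = -2.8485 / 2 = -1.4243; [Au⁺] = 10^(-1.4243) ≈ 0.038 M.

0.038 M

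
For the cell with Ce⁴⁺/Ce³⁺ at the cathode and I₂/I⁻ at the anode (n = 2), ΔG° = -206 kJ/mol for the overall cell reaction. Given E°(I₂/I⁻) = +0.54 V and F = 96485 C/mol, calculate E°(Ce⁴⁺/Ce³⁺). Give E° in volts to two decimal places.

+1.61 V

E°cell = −ΔG°/(nF) = −(-206×10³)/((2)(96485)) = +1.068 V.
Since Ce⁴⁺/Ce³⁺ is the cathode and I₂/I⁻ the anode, E°cell = E°(Ce⁴⁺/Ce³⁺) − E°(I₂/I⁻).
So E°(Ce⁴⁺/Ce³⁺) = E°cell + E°(I₂/I⁻) = +1.068 + (+0.54) = +1.61 V.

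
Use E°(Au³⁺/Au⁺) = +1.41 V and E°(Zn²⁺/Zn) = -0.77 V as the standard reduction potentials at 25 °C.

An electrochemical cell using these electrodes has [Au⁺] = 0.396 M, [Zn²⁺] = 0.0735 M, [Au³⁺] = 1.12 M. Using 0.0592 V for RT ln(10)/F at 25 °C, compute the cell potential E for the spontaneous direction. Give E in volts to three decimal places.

Au³⁺/Au⁺ is the cathode (higher E°), Zn²⁺/Zn the anode: E°cell = +1.41 − (-0.77) = +2.18 V, n = 2.
Overall: Au³⁺(aq) + Zn(s) → Au⁺(aq) + Zn²⁺(aq)
Q = [Au⁺]·[Zn²⁺] / ([Au³⁺]); log Q = -1.585.
E = E° − (0.0592/n) log Q = +2.18 − (0.0592/2)(-1.585) = +2.227 V.

+2.227 V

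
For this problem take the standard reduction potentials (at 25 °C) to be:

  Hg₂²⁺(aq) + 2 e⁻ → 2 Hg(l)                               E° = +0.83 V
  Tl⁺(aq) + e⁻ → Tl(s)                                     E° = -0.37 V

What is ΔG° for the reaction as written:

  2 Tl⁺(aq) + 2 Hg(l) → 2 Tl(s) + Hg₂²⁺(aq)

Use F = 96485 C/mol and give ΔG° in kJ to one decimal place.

+231.6 kJ

As written, Tl⁺/Tl is reduced (cathode) and Hg₂²⁺/Hg is oxidised (anode), so E°cell = (-0.37) − (+0.83) = -1.20 V.
Balancing electrons gives n = 2.
ΔG° = −nFE° = −(2)(96485)(-1.20) = 231,564 J = +231.6 kJ.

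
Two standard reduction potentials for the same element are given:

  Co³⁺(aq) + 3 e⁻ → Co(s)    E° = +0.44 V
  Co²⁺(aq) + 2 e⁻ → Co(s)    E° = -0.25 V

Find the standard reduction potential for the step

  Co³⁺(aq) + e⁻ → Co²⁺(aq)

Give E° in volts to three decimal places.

Sequential free energies add, so n₃E°₃ = n₁E°₁ + n₂E°₂.
With n₃ = 3, and the known step contributing 2×(-0.25) V, the unknown satisfies 1·E° = 3×(+0.44) − 2×(-0.25) = +1.820.
E° = +1.820 / 1 = +1.820 V.

+1.820 V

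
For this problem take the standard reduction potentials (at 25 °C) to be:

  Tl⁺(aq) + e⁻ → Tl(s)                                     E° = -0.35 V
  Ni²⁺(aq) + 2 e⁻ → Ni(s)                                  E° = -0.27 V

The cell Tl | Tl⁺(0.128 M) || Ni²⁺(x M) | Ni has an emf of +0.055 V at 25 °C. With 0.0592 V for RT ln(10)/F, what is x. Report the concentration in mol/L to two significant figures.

Ni²⁺/Ni is the cathode, Tl⁺/Tl the anode: E°cell = +0.08 V, n = 2.
Overall reaction: Ni²⁺(aq) + 2 Tl(s) → Ni(s) + 2 Tl⁺(aq); Q = [Tl⁺]^2/[Ni²⁺]^1.
From E = E° − (0.0592/n) log Q: log Q = (E° − E)·n/0.0592 = (+0.08 − (+0.055))·2/0.0592 = 0.8446.
So 1·log[Ni²⁺] = 2·log(0.128) − log Q = -1.7856 − (0.8446) = -2.6302; [Ni²⁺] = 10^(-2.6302) ≈ 0.0023 M.

0.0023 M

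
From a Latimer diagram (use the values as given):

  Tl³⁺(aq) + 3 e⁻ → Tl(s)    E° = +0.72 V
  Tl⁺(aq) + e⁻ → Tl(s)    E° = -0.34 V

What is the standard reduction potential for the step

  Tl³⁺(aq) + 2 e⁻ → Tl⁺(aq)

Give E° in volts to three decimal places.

+1.250 V

Sequential free energies add, so n₃E°₃ = n₁E°₁ + n₂E°₂.
With n₃ = 3, and the known step contributing 1×(-0.34) V, the unknown satisfies 2·E° = 3×(+0.72) − 1×(-0.34) = +2.500.
E° = +2.500 / 2 = +1.250 V.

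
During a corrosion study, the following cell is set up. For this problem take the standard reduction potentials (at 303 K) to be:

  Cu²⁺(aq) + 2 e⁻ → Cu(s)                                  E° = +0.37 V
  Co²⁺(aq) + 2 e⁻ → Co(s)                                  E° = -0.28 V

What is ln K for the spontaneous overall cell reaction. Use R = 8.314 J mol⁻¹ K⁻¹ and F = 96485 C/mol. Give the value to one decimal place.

49.8

Cathode: Cu²⁺/Cu; anode: Co²⁺/Co. E°cell = (+0.37) − (-0.28) = +0.65 V, with n = 2.
ΔG° = −nFE° = −RT ln K, so ln K = nFE°/(RT) = (2)(96485)(+0.65) / ((8.314)(303)) = 49.791.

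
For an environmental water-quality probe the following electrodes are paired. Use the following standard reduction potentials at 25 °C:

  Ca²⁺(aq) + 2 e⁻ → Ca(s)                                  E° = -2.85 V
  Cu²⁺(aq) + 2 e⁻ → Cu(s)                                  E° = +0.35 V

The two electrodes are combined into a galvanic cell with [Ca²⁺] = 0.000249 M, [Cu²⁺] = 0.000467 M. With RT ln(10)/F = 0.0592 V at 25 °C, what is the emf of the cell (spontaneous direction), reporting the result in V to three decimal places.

+3.208 V

Cu²⁺/Cu is the cathode (higher E°), Ca²⁺/Ca the anode: E°cell = +0.35 − (-2.85) = +3.20 V, n = 2.
Overall: Cu²⁺(aq) + Ca(s) → Cu(s) + Ca²⁺(aq)
Q = [Ca²⁺] / ([Cu²⁺]); log Q = -0.273.
E = E° − (0.0592/n) log Q = +3.20 − (0.0592/2)(-0.273) = +3.208 V.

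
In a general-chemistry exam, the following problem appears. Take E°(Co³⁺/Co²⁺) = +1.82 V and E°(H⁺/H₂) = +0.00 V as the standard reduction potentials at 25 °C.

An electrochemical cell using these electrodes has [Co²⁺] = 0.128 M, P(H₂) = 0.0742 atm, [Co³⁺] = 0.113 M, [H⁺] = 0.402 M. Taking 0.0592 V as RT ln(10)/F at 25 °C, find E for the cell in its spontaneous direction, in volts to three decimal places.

Co³⁺/Co²⁺ is the cathode (higher E°), H⁺/H₂ the anode: E°cell = +1.82 − (+0.00) = +1.82 V, n = 2.
Overall: 2 Co³⁺(aq) + H₂(g) → 2 Co²⁺(aq) + 2 H⁺(aq)
Q = [Co²⁺]^2·[H⁺]^2 / ([Co³⁺]^2·P(H₂)); log Q = 0.446.
E = E° − (0.0592/n) log Q = +1.82 − (0.0592/2)(0.446) = +1.807 V.

+1.807 V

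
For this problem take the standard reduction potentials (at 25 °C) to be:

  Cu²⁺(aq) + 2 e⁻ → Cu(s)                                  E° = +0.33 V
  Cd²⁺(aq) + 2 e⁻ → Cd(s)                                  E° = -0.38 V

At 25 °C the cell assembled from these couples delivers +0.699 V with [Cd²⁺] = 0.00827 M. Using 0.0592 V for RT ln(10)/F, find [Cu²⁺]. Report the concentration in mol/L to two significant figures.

Cu²⁺/Cu is the cathode, Cd²⁺/Cd the anode: E°cell = +0.71 V, n = 2.
Overall reaction: Cu²⁺(aq) + Cd(s) → Cu(s) + Cd²⁺(aq); Q = [Cd²⁺]^1/[Cu²⁺]^1.
From E = E° − (0.0592/n) log Q: log Q = (E° − E)·n/0.0592 = (+0.71 − (+0.699))·2/0.0592 = 0.3716.
So 1·log[Cu²⁺] = 1·log(0.00827) − log Q = -2.0825 − (0.3716) = -2.4541; [Cu²⁺] = 10^(-2.4541) ≈ 0.0035 M.

0.0035 M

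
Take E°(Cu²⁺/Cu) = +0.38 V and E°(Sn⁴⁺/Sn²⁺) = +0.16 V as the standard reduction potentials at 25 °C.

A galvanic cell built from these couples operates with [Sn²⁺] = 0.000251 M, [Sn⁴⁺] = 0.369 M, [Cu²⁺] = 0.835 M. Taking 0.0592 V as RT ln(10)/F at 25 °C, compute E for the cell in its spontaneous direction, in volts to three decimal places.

+0.124 V

Cu²⁺/Cu is the cathode (higher E°), Sn⁴⁺/Sn²⁺ the anode: E°cell = +0.38 − (+0.16) = +0.22 V, n = 2.
Overall: Cu²⁺(aq) + Sn²⁺(aq) → Cu(s) + Sn⁴⁺(aq)
Q = [Sn⁴⁺] / ([Cu²⁺]·[Sn²⁺]); log Q = 3.246.
E = E° − (0.0592/n) log Q = +0.22 − (0.0592/2)(3.246) = +0.124 V.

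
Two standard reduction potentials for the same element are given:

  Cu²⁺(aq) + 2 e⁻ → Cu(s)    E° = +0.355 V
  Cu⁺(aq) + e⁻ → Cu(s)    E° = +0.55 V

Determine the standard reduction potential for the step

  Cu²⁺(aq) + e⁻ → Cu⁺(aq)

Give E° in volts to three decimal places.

+0.160 V

Sequential free energies add, so n₃E°₃ = n₁E°₁ + n₂E°₂.
With n₃ = 2, and the known step contributing 1×(+0.55) V, the unknown satisfies 1·E° = 2×(+0.355) − 1×(+0.55) = +0.160.
E° = +0.160 / 1 = +0.160 V.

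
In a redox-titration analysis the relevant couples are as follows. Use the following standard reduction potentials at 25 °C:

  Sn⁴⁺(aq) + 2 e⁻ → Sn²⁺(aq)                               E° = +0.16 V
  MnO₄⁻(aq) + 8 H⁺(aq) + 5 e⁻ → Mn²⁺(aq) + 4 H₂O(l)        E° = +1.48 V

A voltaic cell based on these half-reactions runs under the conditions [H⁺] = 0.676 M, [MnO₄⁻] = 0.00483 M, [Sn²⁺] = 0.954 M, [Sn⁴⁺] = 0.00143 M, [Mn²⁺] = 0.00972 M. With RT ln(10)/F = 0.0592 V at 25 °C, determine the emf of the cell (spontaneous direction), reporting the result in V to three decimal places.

MnO₄⁻/Mn²⁺ is the cathode (higher E°), Sn⁴⁺/Sn²⁺ the anode: E°cell = +1.48 − (+0.16) = +1.32 V, n = 10.
Overall: 2 MnO₄⁻(aq) + 16 H⁺(aq) + 5 Sn²⁺(aq) → 2 Mn²⁺(aq) + 8 H₂O(l) + 5 Sn⁴⁺(aq)
Q = [Mn²⁺]^2·[Sn⁴⁺]^5 / ([MnO₄⁻]^2·[H⁺]^16·[Sn²⁺]^5); log Q = -10.793.
E = E° − (0.0592/n) log Q = +1.32 − (0.0592/10)(-10.793) = +1.384 V.

+1.384 V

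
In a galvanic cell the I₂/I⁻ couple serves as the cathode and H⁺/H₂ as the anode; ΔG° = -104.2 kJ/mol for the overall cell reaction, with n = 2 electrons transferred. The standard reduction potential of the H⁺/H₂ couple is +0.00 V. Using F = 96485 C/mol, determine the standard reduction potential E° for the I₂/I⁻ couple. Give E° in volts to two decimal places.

+0.54 V

E°cell = −ΔG°/(nF) = −(-104.2×10³)/((2)(96485)) = +0.540 V.
Since I₂/I⁻ is the cathode and H⁺/H₂ the anode, E°cell = E°(I₂/I⁻) − E°(H⁺/H₂).
So E°(I₂/I⁻) = E°cell + E°(H⁺/H₂) = +0.540 + (+0.00) = +0.54 V.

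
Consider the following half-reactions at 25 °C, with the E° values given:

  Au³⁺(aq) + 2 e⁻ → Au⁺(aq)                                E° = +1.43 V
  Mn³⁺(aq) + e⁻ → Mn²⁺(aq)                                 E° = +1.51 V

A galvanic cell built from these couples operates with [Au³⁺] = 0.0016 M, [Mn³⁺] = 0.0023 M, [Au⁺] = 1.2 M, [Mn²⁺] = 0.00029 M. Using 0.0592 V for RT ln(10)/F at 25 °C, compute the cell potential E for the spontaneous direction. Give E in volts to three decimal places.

+0.218 V

Mn³⁺/Mn²⁺ is the cathode (higher E°), Au³⁺/Au⁺ the anode: E°cell = +1.51 − (+1.43) = +0.08 V, n = 2.
Overall: 2 Mn³⁺(aq) + Au⁺(aq) → 2 Mn²⁺(aq) + Au³⁺(aq)
Q = [Mn²⁺]^2·[Au³⁺] / ([Mn³⁺]^2·[Au⁺]); log Q = -4.674.
E = E° − (0.0592/n) log Q = +0.08 − (0.0592/2)(-4.674) = +0.218 V.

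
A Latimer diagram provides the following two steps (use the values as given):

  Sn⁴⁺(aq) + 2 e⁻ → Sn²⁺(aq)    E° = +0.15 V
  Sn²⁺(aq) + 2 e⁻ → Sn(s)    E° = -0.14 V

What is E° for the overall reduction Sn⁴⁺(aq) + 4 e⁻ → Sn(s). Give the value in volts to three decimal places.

+0.005 V

Adding the free-energy changes (−nFE°) of the two steps gives −n₃FE°₃ = −n₁FE°₁ − n₂FE°₂.
E°₃ = (2×+0.15 + 2×-0.14) / 4 = (+0.020) / 4 = +0.005 V.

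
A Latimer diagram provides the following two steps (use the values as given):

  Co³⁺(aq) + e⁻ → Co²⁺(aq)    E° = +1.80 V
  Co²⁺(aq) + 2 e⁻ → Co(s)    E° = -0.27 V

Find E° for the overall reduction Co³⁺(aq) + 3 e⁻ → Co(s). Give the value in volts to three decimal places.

+0.420 V

Since ΔG° = −nFE° is additive over sequential reductions, n₃E°₃ = n₁E°₁ + n₂E°₂.
E°₃ = (1×+1.80 + 2×-0.27) / 3 = (+1.260) / 3 = +0.420 V.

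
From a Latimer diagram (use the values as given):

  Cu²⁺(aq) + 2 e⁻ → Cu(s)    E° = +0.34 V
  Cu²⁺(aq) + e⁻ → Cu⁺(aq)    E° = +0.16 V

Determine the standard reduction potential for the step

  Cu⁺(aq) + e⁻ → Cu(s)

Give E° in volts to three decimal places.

Sequential free energies add, so n₃E°₃ = n₁E°₁ + n₂E°₂.
With n₃ = 2, and the known step contributing 1×(+0.16) V, the unknown satisfies 1·E° = 2×(+0.34) − 1×(+0.16) = +0.520.
E° = +0.520 / 1 = +0.520 V.

+0.520 V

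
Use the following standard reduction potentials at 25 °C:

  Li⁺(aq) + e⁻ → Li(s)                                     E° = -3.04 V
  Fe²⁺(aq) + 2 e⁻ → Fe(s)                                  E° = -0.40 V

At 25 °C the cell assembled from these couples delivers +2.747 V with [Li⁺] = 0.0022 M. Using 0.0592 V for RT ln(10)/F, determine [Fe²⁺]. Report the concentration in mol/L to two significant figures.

Fe²⁺/Fe is the cathode, Li⁺/Li the anode: E°cell = +2.64 V, n = 2.
Overall reaction: Fe²⁺(aq) + 2 Li(s) → Fe(s) + 2 Li⁺(aq); Q = [Li⁺]^2/[Fe²⁺]^1.
From E = E° − (0.0592/n) log Q: log Q = (E° − E)·n/0.0592 = (+2.64 − (+2.747))·2/0.0592 = -3.6149.
So 1·log[Fe²⁺] = 2·log(0.0022) − log Q = -5.3152 − (-3.6149) = -1.7003; [Fe²⁺] = 10^(-1.7003) ≈ 0.020 M.

0.020 M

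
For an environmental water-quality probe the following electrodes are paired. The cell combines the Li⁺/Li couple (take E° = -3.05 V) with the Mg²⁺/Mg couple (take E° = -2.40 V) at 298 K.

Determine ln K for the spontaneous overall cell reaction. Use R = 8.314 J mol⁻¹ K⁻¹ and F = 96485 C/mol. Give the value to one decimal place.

Cathode: Mg²⁺/Mg; anode: Li⁺/Li. E°cell = (-2.40) − (-3.05) = +0.65 V, with n = 2.
ΔG° = −nFE° = −RT ln K, so ln K = nFE°/(RT) = (2)(96485)(+0.65) / ((8.314)(298)) = 50.626.

50.6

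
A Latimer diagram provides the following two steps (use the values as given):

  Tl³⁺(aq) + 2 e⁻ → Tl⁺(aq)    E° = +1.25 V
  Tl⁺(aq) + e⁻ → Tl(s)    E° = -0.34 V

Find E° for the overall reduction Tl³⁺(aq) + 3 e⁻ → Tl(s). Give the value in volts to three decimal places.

+0.720 V

Standard free energies of sequential steps add: ΔG°₃ = ΔG°₁ + ΔG°₂, so n₃E°₃ = n₁E°₁ + n₂E°₂.
E°₃ = (2×+1.25 + 1×-0.34) / 3 = (+2.160) / 3 = +0.720 V.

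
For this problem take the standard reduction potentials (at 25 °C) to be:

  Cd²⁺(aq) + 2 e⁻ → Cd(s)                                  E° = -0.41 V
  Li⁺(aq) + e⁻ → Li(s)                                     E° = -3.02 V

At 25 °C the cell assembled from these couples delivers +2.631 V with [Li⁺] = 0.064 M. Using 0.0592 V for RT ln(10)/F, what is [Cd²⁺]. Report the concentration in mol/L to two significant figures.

Cd²⁺/Cd is the cathode, Li⁺/Li the anode: E°cell = +2.61 V, n = 2.
Overall reaction: Cd²⁺(aq) + 2 Li(s) → Cd(s) + 2 Li⁺(aq); Q = [Li⁺]^2/[Cd²⁺]^1.
From E = E° − (0.0592/n) log Q: log Q = (E° − E)·n/0.0592 = (+2.61 − (+2.631))·2/0.0592 = -0.7095.
So 1·log[Cd²⁺] = 2·log(0.064) − log Q = -2.3876 − (-0.7095) = -1.6781; [Cd²⁺] = 10^(-1.6781) ≈ 0.021 M.

0.021 M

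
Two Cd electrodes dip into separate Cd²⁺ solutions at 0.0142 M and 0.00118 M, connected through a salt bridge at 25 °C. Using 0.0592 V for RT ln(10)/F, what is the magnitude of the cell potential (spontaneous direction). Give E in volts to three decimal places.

For a concentration cell E°cell = 0. The 0.0142 M side is the cathode (reduction is favoured where [Cd²⁺] is higher).
With n = 2, E = −(0.0592/2) log([Cd²⁺]ₐₙ/[Cd²⁺]꜀ₐₜ) = −(0.0592/2) log(0.00118/0.0142) = −(0.0592/2)(-1.080) = +0.032 V.

+0.032 V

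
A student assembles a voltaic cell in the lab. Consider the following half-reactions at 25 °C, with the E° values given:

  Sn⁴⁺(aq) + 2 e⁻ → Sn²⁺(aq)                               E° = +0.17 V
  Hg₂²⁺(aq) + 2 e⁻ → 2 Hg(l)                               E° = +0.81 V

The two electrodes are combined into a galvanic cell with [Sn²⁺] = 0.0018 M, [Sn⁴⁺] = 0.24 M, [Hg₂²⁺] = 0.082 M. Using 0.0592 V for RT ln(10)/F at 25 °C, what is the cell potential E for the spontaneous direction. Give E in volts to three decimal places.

+0.545 V

Hg₂²⁺/Hg is the cathode (higher E°), Sn⁴⁺/Sn²⁺ the anode: E°cell = +0.81 − (+0.17) = +0.64 V, n = 2.
Overall: Hg₂²⁺(aq) + Sn²⁺(aq) → 2 Hg(l) + Sn⁴⁺(aq)
Q = [Sn⁴⁺] / ([Hg₂²⁺]·[Sn²⁺]); log Q = 3.211.
E = E° − (0.0592/n) log Q = +0.64 − (0.0592/2)(3.211) = +0.545 V.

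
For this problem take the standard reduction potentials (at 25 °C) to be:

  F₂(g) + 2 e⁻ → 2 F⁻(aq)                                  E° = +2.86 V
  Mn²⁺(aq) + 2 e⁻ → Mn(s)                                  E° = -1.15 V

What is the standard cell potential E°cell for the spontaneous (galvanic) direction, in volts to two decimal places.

+4.01 V

The F₂/F⁻ couple has the higher reduction potential, so it is the cathode; Mn²⁺/Mn is oxidised at the anode.
E°cell = E°(cathode) − E°(anode) = (+2.86) − (-1.15) = +4.01 V.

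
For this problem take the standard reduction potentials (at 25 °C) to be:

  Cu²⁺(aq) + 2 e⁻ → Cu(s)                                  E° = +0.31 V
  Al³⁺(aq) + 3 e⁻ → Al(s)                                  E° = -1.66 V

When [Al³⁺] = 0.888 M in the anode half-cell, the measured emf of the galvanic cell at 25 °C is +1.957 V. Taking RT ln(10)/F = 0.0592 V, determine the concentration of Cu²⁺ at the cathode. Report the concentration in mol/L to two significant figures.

0.34 M

Cu²⁺/Cu is the cathode, Al³⁺/Al the anode: E°cell = +1.97 V, n = 6.
Overall reaction: 3 Cu²⁺(aq) + 2 Al(s) → 3 Cu(s) + 2 Al³⁺(aq); Q = [Al³⁺]^2/[Cu²⁺]^3.
From E = E° − (0.0592/n) log Q: log Q = (E° − E)·n/0.0592 = (+1.97 − (+1.957))·6/0.0592 = 1.3176.
So 3·log[Cu²⁺] = 2·log(0.888) − log Q = -0.1032 − (1.3176) = -1.4208; log[Cu²⁺] = -1.4208 / 3 = -0.4736; [Cu²⁺] = 10^(-0.4736) ≈ 0.34 M.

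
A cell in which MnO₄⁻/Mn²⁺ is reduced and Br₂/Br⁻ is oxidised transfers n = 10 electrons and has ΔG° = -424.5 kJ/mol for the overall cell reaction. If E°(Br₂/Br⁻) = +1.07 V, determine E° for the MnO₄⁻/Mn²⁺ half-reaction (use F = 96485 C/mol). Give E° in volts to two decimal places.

+1.51 V

E°cell = −ΔG°/(nF) = −(-424.5×10³)/((10)(96485)) = +0.440 V.
Since MnO₄⁻/Mn²⁺ is the cathode and Br₂/Br⁻ the anode, E°cell = E°(MnO₄⁻/Mn²⁺) − E°(Br₂/Br⁻).
So E°(MnO₄⁻/Mn²⁺) = E°cell + E°(Br₂/Br⁻) = +0.440 + (+1.07) = +1.51 V.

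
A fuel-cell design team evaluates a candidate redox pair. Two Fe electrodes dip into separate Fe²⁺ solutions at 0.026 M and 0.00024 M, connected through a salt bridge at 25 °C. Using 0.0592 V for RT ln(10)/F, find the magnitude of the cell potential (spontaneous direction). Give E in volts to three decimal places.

+0.060 V

For a concentration cell E°cell = 0. The 0.026 M side is the cathode (reduction is favoured where [Fe²⁺] is higher).
With n = 2, E = −(0.0592/2) log([Fe²⁺]ₐₙ/[Fe²⁺]꜀ₐₜ) = −(0.0592/2) log(0.00024/0.026) = −(0.0592/2)(-2.035) = +0.060 V.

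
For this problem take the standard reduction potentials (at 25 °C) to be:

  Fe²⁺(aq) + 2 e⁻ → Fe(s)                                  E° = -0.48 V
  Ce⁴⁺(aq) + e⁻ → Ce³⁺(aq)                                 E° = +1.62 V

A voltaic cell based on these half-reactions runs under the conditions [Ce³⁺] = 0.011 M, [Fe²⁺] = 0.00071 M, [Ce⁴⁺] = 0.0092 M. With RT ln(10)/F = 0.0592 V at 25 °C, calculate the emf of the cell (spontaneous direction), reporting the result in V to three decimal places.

Ce⁴⁺/Ce³⁺ is the cathode (higher E°), Fe²⁺/Fe the anode: E°cell = +1.62 − (-0.48) = +2.10 V, n = 2.
Overall: 2 Ce⁴⁺(aq) + Fe(s) → 2 Ce³⁺(aq) + Fe²⁺(aq)
Q = [Ce³⁺]^2·[Fe²⁺] / ([Ce⁴⁺]^2); log Q = -2.994.
E = E° − (0.0592/n) log Q = +2.10 − (0.0592/2)(-2.994) = +2.189 V.

+2.189 V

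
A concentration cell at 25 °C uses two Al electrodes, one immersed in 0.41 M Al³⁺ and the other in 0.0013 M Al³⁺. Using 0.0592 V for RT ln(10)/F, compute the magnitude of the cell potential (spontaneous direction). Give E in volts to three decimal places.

+0.049 V

For a concentration cell E°cell = 0. The 0.41 M side is the cathode (reduction is favoured where [Al³⁺] is higher).
With n = 3, E = −(0.0592/3) log([Al³⁺]ₐₙ/[Al³⁺]꜀ₐₜ) = −(0.0592/3) log(0.0013/0.41) = −(0.0592/3)(-2.499) = +0.049 V.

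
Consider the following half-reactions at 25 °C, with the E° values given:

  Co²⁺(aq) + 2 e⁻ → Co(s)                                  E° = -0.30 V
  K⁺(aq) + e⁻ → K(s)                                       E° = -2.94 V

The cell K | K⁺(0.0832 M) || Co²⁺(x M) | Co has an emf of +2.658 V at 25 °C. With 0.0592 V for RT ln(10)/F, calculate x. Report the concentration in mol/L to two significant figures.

Co²⁺/Co is the cathode, K⁺/K the anode: E°cell = +2.64 V, n = 2.
Overall reaction: Co²⁺(aq) + 2 K(s) → Co(s) + 2 K⁺(aq); Q = [K⁺]^2/[Co²⁺]^1.
From E = E° − (0.0592/n) log Q: log Q = (E° − E)·n/0.0592 = (+2.64 − (+2.658))·2/0.0592 = -0.6081.
So 1·log[Co²⁺] = 2·log(0.0832) − log Q = -2.1598 − (-0.6081) = -1.5517; [Co²⁺] = 10^(-1.5517) ≈ 0.028 M.

0.028 M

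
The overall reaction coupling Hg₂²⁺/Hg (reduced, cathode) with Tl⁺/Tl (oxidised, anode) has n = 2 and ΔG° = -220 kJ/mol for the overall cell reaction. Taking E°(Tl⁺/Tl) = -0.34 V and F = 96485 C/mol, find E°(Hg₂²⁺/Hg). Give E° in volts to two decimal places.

+0.80 V

E°cell = −ΔG°/(nF) = −(-220×10³)/((2)(96485)) = +1.140 V.
Since Hg₂²⁺/Hg is the cathode and Tl⁺/Tl the anode, E°cell = E°(Hg₂²⁺/Hg) − E°(Tl⁺/Tl).
So E°(Hg₂²⁺/Hg) = E°cell + E°(Tl⁺/Tl) = +1.140 + (-0.34) = +0.80 V.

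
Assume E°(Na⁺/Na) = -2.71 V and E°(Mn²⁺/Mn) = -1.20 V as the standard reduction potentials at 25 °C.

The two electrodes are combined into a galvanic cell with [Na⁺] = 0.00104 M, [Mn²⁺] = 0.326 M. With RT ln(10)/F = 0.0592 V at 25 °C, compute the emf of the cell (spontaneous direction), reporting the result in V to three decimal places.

+1.672 V

Mn²⁺/Mn is the cathode (higher E°), Na⁺/Na the anode: E°cell = -1.20 − (-2.71) = +1.51 V, n = 2.
Overall: Mn²⁺(aq) + 2 Na(s) → Mn(s) + 2 Na⁺(aq)
Q = [Na⁺]^2 / ([Mn²⁺]); log Q = -5.479.
E = E° − (0.0592/n) log Q = +1.51 − (0.0592/2)(-5.479) = +1.672 V.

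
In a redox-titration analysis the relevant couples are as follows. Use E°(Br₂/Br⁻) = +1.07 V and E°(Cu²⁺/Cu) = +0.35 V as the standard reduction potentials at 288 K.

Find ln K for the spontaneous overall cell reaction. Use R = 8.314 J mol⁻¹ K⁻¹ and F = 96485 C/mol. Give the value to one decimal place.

58.0

Cathode: Br₂/Br⁻; anode: Cu²⁺/Cu. E°cell = (+1.07) − (+0.35) = +0.72 V, with n = 2.
ΔG° = −nFE° = −RT ln K, so ln K = nFE°/(RT) = (2)(96485)(+0.72) / ((8.314)(288)) = 58.026.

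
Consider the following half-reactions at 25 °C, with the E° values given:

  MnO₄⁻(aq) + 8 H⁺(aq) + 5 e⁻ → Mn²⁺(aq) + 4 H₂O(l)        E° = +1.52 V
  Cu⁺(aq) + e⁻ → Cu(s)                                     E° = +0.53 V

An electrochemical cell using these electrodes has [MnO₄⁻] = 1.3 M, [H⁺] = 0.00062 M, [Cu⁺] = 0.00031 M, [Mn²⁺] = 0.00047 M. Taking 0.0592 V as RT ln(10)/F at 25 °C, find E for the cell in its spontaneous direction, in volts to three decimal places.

+0.935 V

MnO₄⁻/Mn²⁺ is the cathode (higher E°), Cu⁺/Cu the anode: E°cell = +1.52 − (+0.53) = +0.99 V, n = 5.
Overall: MnO₄⁻(aq) + 8 H⁺(aq) + 5 Cu(s) → Mn²⁺(aq) + 4 H₂O(l) + 5 Cu⁺(aq)
Q = [Mn²⁺]·[Cu⁺]^5 / ([MnO₄⁻]·[H⁺]^8); log Q = 4.676.
E = E° − (0.0592/n) log Q = +0.99 − (0.0592/5)(4.676) = +0.935 V.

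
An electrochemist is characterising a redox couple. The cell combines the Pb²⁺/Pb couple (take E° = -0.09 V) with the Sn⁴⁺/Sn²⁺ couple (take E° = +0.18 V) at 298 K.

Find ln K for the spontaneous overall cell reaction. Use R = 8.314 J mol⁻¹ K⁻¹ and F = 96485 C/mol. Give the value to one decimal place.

Cathode: Sn⁴⁺/Sn²⁺; anode: Pb²⁺/Pb. E°cell = (+0.18) − (-0.09) = +0.27 V, with n = 2.
ΔG° = −nFE° = −RT ln K, so ln K = nFE°/(RT) = (2)(96485)(+0.27) / ((8.314)(298)) = 21.029.

21.0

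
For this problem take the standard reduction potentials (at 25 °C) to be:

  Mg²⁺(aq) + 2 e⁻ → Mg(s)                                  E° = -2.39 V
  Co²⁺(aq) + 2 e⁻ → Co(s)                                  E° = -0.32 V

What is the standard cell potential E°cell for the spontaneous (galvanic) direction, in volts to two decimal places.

The Co²⁺/Co couple has the higher reduction potential, so it is the cathode; Mg²⁺/Mg is oxidised at the anode.
E°cell = E°(cathode) − E°(anode) = (-0.32) − (-2.39) = +2.07 V.

+2.07 V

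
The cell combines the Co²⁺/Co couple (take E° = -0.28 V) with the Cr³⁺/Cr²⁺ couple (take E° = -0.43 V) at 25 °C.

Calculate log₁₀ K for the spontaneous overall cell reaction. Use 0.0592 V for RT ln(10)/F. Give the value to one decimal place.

5.1

Cathode: Co²⁺/Co; anode: Cr³⁺/Cr²⁺. E°cell = +0.15 V, n = 2.
log K = nE°cell / 0.0592 = (2)(+0.15) / 0.0592 = 5.1.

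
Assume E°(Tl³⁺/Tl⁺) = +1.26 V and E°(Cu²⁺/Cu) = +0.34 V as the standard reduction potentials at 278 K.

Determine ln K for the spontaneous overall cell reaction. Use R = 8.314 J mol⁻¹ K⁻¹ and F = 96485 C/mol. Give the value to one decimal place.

Cathode: Tl³⁺/Tl⁺; anode: Cu²⁺/Cu. E°cell = (+1.26) − (+0.34) = +0.92 V, with n = 2.
ΔG° = −nFE° = −RT ln K, so ln K = nFE°/(RT) = (2)(96485)(+0.92) / ((8.314)(278)) = 76.811.

76.8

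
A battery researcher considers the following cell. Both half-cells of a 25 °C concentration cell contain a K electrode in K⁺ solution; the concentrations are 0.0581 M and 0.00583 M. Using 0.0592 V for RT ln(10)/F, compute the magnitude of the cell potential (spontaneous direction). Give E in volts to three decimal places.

+0.059 V

For a concentration cell E°cell = 0. The 0.0581 M side is the cathode (reduction is favoured where [K⁺] is higher).
With n = 1, E = −(0.0592/1) log([K⁺]ₐₙ/[K⁺]꜀ₐₜ) = −(0.0592/1) log(0.00583/0.0581) = −(0.0592/1)(-0.999) = +0.059 V.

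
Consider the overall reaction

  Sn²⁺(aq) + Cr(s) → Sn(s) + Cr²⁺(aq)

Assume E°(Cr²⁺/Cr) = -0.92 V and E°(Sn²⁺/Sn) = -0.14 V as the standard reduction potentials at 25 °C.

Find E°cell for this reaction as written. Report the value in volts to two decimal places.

The Sn²⁺/Sn couple has the higher reduction potential, so it is the cathode; Cr²⁺/Cr is oxidised at the anode.
E°cell = E°(cathode) − E°(anode) = (-0.14) − (-0.92) = +0.78 V.

+0.78 V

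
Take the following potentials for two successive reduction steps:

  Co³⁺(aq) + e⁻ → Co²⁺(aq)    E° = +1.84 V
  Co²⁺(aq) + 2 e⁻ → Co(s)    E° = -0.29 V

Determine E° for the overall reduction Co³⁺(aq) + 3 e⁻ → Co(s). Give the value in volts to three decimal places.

Adding the free-energy changes (−nFE°) of the two steps gives −n₃FE°₃ = −n₁FE°₁ − n₂FE°₂.
E°₃ = (1×+1.84 + 2×-0.29) / 3 = (+1.260) / 3 = +0.420 V.
E° values themselves are not directly additive — weighting by electron count is essential.

+0.420 V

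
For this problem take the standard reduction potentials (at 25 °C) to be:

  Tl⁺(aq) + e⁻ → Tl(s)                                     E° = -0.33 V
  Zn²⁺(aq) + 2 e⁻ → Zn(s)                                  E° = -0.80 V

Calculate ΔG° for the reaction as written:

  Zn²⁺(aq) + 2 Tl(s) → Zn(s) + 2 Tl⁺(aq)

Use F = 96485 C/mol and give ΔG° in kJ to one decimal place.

+90.7 kJ

As written, Zn²⁺/Zn is reduced (cathode) and Tl⁺/Tl is oxidised (anode), so E°cell = (-0.80) − (-0.33) = -0.47 V.
Balancing electrons gives n = 2.
ΔG° = −nFE° = −(2)(96485)(-0.47) = 90,696 J = +90.7 kJ.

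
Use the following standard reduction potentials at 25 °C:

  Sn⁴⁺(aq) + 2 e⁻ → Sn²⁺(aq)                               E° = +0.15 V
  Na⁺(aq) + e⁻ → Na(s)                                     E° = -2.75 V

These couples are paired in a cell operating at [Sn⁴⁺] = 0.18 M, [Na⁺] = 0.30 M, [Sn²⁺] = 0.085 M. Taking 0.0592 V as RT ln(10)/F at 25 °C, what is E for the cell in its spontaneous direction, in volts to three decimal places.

+2.941 V

Sn⁴⁺/Sn²⁺ is the cathode (higher E°), Na⁺/Na the anode: E°cell = +0.15 − (-2.75) = +2.90 V, n = 2.
Overall: Sn⁴⁺(aq) + 2 Na(s) → Sn²⁺(aq) + 2 Na⁺(aq)
Q = [Sn²⁺]·[Na⁺]^2 / ([Sn⁴⁺]); log Q = -1.372.
E = E° − (0.0592/n) log Q = +2.90 − (0.0592/2)(-1.372) = +2.941 V.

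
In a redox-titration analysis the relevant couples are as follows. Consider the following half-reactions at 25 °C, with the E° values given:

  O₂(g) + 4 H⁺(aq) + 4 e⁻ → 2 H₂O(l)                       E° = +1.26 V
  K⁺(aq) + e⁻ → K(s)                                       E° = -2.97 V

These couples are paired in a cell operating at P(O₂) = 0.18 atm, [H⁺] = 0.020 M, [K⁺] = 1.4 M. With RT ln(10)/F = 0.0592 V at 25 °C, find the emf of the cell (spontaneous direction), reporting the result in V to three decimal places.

+4.110 V

O₂/H₂O is the cathode (higher E°), K⁺/K the anode: E°cell = +1.26 − (-2.97) = +4.23 V, n = 4.
Overall: O₂(g) + 4 H⁺(aq) + 4 K(s) → 2 H₂O(l) + 4 K⁺(aq)
Q = [K⁺]^4 / (P(O₂)·[H⁺]^4); log Q = 8.125.
E = E° − (0.0592/n) log Q = +4.23 − (0.0592/4)(8.125) = +4.110 V.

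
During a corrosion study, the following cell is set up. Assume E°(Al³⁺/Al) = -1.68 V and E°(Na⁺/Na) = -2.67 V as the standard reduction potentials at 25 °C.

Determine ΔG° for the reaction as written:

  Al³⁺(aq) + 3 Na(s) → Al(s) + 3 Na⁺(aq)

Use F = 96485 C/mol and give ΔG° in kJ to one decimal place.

As written, Al³⁺/Al is reduced (cathode) and Na⁺/Na is oxidised (anode), so E°cell = (-1.68) − (-2.67) = +0.99 V.
Balancing electrons gives n = 3.
ΔG° = −nFE° = −(3)(96485)(+0.99) = -286,560 J = -286.6 kJ.

-286.6 kJ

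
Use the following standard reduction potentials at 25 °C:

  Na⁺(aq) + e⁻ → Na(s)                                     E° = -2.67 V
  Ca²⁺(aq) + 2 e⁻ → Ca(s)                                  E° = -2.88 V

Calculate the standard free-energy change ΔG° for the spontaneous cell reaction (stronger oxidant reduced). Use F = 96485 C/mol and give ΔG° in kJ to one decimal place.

Na⁺/Na (E° = -2.67 V) is the cathode; Ca²⁺/Ca (E° = -2.88 V) is the anode, so E°cell = +0.21 V.
Balancing electrons gives n = 2 (lcm of 1 and 2).
ΔG° = −nFE° = −(2)(96485)(+0.21) = -40,524 J = -40.5 kJ.

-40.5 kJ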